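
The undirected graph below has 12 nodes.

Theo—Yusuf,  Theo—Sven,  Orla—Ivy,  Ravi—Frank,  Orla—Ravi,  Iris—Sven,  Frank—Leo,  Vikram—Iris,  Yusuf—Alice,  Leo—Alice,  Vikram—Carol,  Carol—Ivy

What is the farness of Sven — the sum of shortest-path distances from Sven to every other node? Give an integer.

Distances from Sven: Alice:3, Carol:3, Frank:5, Iris:1, Ivy:4, Leo:4, Orla:5, Ravi:6, Theo:1, Vikram:2, Yusuf:2.
Sum = 3 + 3 + 5 + 1 + 4 + 4 + 5 + 6 + 1 + 2 + 2 = 36.

36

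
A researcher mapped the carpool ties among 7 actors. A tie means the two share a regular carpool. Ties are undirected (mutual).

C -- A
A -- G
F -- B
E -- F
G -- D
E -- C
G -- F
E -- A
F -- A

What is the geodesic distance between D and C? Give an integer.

3

One shortest route is D – G – A – C, which uses 3 edges, and at distance 2 from D we only reach {A, F}, which does not include C. So d(D,C) = 3.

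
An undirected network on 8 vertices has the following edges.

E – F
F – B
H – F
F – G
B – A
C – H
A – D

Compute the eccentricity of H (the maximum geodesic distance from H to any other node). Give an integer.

4

Distances from H: A:3, B:2, C:1, D:4, E:2, F:1, G:2.
The largest is 4 (to D), so the eccentricity of H is 4.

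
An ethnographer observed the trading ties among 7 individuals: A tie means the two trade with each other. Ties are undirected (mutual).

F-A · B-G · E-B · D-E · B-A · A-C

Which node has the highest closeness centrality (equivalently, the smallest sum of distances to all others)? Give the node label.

Farness (sum of distances to all others) for each node — A:10, B:9, C:15, D:17, E:12, F:15, G:14.
The smallest farness is 9, for B, so B has the highest closeness.

B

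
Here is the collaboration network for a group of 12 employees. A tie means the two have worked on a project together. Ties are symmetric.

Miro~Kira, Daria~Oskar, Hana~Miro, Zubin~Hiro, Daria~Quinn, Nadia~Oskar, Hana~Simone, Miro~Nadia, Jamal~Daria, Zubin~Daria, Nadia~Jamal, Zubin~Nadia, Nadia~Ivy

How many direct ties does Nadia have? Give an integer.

Nadia is directly tied to Ivy, Jamal, Miro, Oskar, and Zubin. That is 5 neighbors, so the degree of Nadia is 5.

5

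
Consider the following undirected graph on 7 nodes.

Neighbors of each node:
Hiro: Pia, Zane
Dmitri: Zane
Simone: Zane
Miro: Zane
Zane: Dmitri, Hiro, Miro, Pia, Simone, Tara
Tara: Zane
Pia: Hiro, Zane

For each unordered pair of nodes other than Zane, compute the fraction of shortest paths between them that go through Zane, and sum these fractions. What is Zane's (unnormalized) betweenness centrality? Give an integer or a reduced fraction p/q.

14

Pairs whose geodesics pass through Zane — Dmitri–Hiro: 1; Dmitri–Tara: 1; Dmitri–Miro: 1; Dmitri–Pia: 1; Dmitri–Simone: 1; Hiro–Tara: 1; Hiro–Miro: 1; Hiro–Simone: 1; Tara–Miro: 1; Tara–Pia: 1; Tara–Simone: 1; Miro–Pia: 1; Miro–Simone: 1; Pia–Simone: 1.
All other pairs contribute 0.
Summing the contributions gives betweenness(Zane) = 14.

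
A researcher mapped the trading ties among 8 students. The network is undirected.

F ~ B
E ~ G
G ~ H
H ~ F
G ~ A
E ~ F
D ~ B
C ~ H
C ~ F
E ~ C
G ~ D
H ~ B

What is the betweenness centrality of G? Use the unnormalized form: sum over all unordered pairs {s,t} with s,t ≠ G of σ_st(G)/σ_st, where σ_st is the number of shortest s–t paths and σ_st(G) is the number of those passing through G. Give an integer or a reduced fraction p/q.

Pairs whose geodesics pass through G — F–A: 2/2; A–C: 2/2; A–E: 1; A–D: 1; A–H: 1; A–B: 2/2; C–D: 2/4; E–D: 1; E–H: 1/3; D–H: 1/2.
All other pairs contribute 0.
Summing the contributions gives betweenness(G) = 25/3.

25/3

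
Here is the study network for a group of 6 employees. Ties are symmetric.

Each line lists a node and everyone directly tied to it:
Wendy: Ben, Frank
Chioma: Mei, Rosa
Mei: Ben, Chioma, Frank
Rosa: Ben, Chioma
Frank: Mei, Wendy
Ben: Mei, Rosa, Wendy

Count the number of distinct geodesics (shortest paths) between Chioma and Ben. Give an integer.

The shortest distance is 2. The length-2 paths are: Chioma–Rosa–Ben; Chioma–Mei–Ben.
That gives 2 distinct shortest paths.

2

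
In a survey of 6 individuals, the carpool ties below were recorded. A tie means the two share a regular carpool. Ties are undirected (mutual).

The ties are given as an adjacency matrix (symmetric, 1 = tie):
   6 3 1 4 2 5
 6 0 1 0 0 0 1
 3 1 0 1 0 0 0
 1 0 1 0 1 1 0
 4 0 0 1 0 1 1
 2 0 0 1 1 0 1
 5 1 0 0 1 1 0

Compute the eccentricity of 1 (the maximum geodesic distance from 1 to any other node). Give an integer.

Distances from 1: 2:1, 3:1, 4:1, 5:2, 6:2.
The largest is 2 (to 6 and 5), so the eccentricity of 1 is 2.

2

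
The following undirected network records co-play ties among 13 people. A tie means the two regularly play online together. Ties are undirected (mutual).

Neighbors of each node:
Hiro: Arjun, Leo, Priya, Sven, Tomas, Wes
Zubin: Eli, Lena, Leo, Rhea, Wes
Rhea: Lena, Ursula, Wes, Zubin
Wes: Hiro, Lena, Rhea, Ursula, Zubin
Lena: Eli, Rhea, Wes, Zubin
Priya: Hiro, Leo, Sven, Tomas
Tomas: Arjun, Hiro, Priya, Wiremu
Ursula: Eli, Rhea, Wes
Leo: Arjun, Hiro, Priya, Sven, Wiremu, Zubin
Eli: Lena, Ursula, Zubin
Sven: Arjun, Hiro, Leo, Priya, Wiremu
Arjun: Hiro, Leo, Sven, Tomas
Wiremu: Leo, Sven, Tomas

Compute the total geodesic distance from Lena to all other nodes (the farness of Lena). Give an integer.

25

Distances from Lena: Arjun:3, Eli:1, Hiro:2, Leo:2, Priya:3, Rhea:1, Sven:3, Tomas:3, Ursula:2, Wes:1, Wiremu:3, Zubin:1.
Sum = 3 + 1 + 2 + 2 + 3 + 1 + 3 + 3 + 2 + 1 + 3 + 1 = 25.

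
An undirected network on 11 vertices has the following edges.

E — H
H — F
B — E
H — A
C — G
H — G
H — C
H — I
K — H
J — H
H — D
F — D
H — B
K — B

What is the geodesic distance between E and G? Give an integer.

One shortest route is E – H – G, which uses 2 edges, and E and G are not directly tied, so nothing shorter exists. So d(E,G) = 2.

2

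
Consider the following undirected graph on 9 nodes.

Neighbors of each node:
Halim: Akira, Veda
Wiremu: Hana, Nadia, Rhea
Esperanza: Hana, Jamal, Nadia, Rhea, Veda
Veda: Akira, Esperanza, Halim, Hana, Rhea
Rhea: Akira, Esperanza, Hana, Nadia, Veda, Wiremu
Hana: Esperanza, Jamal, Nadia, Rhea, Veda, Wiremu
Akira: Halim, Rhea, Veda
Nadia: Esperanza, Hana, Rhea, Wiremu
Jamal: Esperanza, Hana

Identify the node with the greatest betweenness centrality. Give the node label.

Unnormalized betweenness of each node: Akira:13/12, Esperanza:37/12, Halim:0, Hana:21/4, Jamal:0, Nadia:1/3, Rhea:35/6, Veda:77/12, Wiremu:0.
Veda has the largest value, 77/12, making it the main broker — the node through which the most shortest paths run.

Veda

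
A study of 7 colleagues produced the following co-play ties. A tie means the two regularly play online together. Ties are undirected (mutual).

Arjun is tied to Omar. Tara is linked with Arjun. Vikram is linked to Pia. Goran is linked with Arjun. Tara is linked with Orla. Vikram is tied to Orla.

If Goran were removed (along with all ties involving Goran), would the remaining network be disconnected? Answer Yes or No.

No

Even without Goran, every remaining node can still reach every other (the residual graph is connected), so Goran is not a cut vertex.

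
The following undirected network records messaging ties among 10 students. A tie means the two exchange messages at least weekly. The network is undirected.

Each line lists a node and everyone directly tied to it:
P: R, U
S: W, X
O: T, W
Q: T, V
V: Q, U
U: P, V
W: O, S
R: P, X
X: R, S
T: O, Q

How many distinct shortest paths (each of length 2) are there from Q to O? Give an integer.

The shortest distance is 2, and the only length-2 path is Q–T–O. So there is exactly 1 shortest path.

1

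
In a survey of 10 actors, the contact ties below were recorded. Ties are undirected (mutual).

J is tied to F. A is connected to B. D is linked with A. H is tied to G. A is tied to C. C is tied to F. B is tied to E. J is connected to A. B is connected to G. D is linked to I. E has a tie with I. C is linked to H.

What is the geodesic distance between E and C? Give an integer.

3

One shortest route is E – B – A – C, which uses 3 edges, and at distance 2 from E we only reach {A, D, G}, which does not include C. So d(E,C) = 3.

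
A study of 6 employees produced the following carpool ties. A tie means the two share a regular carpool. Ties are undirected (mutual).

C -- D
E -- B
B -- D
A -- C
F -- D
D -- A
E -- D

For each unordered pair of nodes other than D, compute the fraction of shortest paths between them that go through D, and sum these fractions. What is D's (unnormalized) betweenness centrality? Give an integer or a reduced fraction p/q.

8

Pairs whose geodesics pass through D — A–F: 1; A–E: 1; A–B: 1; C–F: 1; C–E: 1; C–B: 1; F–E: 1; F–B: 1.
All other pairs contribute 0.
Summing the contributions gives betweenness(D) = 8.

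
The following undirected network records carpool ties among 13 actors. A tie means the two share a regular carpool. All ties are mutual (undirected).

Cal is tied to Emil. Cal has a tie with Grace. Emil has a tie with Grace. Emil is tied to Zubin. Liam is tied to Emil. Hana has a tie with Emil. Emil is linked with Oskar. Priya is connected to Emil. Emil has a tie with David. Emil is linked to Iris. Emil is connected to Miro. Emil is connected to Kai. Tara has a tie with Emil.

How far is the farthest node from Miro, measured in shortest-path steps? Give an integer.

Distances from Miro: Cal:2, David:2, Emil:1, Grace:2, Hana:2, Iris:2, Kai:2, Liam:2, Oskar:2, Priya:2, Tara:2, Zubin:2.
The largest is 2 (to Hana, Tara, Iris, Kai, Priya, Liam, Grace, Cal, Oskar, Zubin, and David), so the eccentricity of Miro is 2.

2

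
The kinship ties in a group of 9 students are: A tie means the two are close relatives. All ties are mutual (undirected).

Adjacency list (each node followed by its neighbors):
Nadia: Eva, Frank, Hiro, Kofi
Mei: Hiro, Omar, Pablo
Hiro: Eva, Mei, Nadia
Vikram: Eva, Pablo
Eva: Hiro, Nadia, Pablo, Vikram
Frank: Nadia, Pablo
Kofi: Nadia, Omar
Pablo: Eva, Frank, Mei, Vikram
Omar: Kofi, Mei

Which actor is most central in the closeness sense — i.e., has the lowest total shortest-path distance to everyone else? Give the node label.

Farness (sum of distances to all others) for each node — Eva:13, Frank:15, Hiro:13, Kofi:16, Mei:13, Nadia:12, Omar:17, Pablo:13, Vikram:16.
The smallest farness is 12, for Nadia, so Nadia has the highest closeness.

Nadia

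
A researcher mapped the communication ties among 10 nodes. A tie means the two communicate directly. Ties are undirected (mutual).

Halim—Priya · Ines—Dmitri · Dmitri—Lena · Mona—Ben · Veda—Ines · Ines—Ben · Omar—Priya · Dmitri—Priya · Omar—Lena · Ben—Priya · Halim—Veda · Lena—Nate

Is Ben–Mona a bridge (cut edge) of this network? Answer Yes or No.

Yes

Without the Ben–Mona edge there is no alternate route between Ben and Mona, so the network disconnects. It is a bridge.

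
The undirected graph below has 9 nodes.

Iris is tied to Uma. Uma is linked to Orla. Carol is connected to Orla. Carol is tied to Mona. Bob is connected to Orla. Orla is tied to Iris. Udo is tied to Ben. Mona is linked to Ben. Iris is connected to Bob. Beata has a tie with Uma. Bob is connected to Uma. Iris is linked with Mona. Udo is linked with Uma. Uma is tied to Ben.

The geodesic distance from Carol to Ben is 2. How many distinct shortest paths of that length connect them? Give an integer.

1

The shortest distance is 2, and the only length-2 path is Carol–Mona–Ben. So there is exactly 1 shortest path.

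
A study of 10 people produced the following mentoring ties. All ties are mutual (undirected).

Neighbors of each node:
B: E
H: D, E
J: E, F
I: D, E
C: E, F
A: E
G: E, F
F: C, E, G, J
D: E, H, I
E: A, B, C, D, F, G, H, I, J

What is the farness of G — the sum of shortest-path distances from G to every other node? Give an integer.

16

Distances from G: A:2, B:2, C:2, D:2, E:1, F:1, H:2, I:2, J:2.
Sum = 2 + 2 + 2 + 2 + 1 + 1 + 2 + 2 + 2 = 16.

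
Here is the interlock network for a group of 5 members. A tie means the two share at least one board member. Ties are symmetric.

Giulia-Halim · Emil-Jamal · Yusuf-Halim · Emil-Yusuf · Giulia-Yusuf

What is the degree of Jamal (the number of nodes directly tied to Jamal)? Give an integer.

Jamal is directly tied to Emil. That is 1 neighbor, so the degree of Jamal is 1.

1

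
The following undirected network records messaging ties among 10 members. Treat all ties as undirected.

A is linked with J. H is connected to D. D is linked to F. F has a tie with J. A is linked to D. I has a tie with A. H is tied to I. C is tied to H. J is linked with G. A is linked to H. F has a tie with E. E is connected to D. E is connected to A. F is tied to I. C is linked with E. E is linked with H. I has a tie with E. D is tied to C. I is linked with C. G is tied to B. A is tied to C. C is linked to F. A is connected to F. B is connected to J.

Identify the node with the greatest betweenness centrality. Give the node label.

Unnormalized betweenness of each node: A:47/5, B:0, C:2/5, D:1/5, E:2/5, F:31/5, G:0, H:1/5, I:1/5, J:14.
J has the largest value, 14, making it the main broker — the node through which the most shortest paths run.

J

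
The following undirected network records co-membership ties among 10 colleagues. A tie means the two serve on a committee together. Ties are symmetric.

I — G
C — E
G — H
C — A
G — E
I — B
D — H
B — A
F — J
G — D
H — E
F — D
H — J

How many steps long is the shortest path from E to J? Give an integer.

One shortest route is E – H – J, which uses 2 edges, and E and J are not directly tied, so nothing shorter exists. So d(E,J) = 2.

2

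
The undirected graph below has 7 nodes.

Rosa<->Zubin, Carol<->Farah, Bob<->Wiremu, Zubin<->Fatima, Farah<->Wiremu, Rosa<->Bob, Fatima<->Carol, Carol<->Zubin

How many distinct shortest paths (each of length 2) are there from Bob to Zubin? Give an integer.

The shortest distance is 2, and the only length-2 path is Bob–Rosa–Zubin. So there is exactly 1 shortest path.

1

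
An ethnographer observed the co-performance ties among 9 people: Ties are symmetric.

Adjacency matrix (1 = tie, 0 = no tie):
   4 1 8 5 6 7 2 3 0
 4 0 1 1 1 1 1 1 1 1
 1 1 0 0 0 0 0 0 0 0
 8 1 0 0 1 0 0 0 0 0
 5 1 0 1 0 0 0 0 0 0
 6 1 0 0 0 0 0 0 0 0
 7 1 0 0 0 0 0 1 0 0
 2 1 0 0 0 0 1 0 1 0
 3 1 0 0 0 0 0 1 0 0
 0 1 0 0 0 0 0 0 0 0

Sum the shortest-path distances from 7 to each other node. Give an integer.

Distances from 7: 0:2, 1:2, 2:1, 3:2, 4:1, 5:2, 6:2, 8:2.
Sum = 2 + 2 + 1 + 2 + 1 + 2 + 2 + 2 = 14.

14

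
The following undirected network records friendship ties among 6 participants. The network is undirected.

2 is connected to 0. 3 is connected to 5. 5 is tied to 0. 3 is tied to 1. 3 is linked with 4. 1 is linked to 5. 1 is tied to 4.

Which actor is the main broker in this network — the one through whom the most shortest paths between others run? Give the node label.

Unnormalized betweenness of each node: 0:4, 1:3/2, 2:0, 3:3/2, 4:0, 5:6.
5 has the largest value, 6, making it the main broker — the node through which the most shortest paths run.

5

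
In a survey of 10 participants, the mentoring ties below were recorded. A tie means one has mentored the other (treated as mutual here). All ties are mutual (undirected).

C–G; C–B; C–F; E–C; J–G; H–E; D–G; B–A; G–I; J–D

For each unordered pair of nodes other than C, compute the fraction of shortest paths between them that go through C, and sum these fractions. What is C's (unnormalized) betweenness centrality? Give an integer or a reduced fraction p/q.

28

Pairs whose geodesics pass through C — F–E: 1; F–D: 1; F–I: 1; F–A: 1; F–J: 1; F–B: 1; F–H: 1; F–G: 1; E–D: 1; E–I: 1; E–A: 1; E–J: 1; E–B: 1; E–G: 1 … (+14 more pairs).
All other pairs contribute 0.
Summing the contributions gives betweenness(C) = 28.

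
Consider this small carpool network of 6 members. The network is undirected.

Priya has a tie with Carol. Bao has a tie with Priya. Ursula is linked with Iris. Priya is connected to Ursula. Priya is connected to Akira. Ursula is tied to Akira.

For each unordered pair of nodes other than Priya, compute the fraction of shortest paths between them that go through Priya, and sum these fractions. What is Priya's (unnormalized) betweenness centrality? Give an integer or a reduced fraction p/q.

7

Pairs whose geodesics pass through Priya — Carol–Akira: 1; Carol–Ursula: 1; Carol–Iris: 1; Carol–Bao: 1; Akira–Bao: 1; Ursula–Bao: 1; Iris–Bao: 1.
All other pairs contribute 0.
Summing the contributions gives betweenness(Priya) = 7.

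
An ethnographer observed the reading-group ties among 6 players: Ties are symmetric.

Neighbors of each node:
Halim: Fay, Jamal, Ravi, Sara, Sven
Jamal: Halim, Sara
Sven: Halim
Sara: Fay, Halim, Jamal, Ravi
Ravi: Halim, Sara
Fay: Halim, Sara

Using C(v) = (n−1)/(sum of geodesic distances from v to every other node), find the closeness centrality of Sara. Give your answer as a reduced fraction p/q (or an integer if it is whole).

Distances from Sara: Fay:1, Halim:1, Jamal:1, Ravi:1, Sven:2. Sum = 6.
n = 6, so closeness = 5/6.

5/6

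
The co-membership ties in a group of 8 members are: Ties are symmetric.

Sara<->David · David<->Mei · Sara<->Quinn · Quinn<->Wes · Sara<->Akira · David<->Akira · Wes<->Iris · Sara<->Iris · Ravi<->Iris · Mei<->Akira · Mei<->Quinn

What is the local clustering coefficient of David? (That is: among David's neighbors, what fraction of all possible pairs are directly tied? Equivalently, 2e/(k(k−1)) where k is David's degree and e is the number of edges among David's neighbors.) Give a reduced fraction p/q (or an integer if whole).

2/3

David's neighbors: Akira, Mei, and Sara (k = 3).
Possible neighbor pairs: C(3,2) = 3. Edges among them: Akira–Mei, Akira–Sara → e = 2.
Clustering(David) = 2/3.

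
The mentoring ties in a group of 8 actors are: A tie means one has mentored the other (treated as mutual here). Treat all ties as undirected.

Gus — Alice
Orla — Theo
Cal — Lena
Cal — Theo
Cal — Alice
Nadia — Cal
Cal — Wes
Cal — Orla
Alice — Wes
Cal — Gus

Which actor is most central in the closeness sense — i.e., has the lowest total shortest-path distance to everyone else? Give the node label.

Farness (sum of distances to all others) for each node — Alice:11, Cal:7, Gus:12, Lena:13, Nadia:13, Orla:12, Theo:12, Wes:12.
The smallest farness is 7, for Cal, so Cal has the highest closeness.

Cal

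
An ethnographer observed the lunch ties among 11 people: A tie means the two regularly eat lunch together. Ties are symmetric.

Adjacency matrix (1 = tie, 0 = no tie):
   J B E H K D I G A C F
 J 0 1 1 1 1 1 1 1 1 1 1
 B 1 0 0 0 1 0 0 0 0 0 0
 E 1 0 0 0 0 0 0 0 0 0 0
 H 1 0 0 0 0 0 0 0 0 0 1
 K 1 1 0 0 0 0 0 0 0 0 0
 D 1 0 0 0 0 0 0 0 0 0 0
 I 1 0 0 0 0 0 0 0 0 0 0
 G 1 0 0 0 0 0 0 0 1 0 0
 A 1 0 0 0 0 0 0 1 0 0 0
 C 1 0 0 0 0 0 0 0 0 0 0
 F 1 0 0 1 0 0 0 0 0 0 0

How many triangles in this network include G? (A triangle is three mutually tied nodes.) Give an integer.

1

G's neighbors: A and J.
Neighbor pairs that are themselves tied: G–A–J. Each forms one triangle with G, for 1 in total.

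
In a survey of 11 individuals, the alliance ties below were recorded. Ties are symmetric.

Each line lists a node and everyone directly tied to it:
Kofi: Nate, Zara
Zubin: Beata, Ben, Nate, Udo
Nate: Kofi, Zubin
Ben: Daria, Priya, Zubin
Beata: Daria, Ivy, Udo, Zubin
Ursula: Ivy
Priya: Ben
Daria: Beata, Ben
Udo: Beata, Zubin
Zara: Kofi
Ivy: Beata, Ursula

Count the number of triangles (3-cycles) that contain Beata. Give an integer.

Beata's neighbors: Daria, Ivy, Udo, and Zubin.
Neighbor pairs that are themselves tied: Beata–Udo–Zubin. Each forms one triangle with Beata, for 1 in total.

1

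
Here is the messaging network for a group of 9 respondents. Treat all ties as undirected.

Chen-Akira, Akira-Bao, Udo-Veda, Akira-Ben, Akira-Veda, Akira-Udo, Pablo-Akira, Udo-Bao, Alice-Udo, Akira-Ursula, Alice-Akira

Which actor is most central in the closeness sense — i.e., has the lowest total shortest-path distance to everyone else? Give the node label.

Farness (sum of distances to all others) for each node — Akira:8, Alice:14, Bao:14, Ben:15, Chen:15, Pablo:15, Udo:12, Ursula:15, Veda:14.
The smallest farness is 8, for Akira, so Akira has the highest closeness.

Akira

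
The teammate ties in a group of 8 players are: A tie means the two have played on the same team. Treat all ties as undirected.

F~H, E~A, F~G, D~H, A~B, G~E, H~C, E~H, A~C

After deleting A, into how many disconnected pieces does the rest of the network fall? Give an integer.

2

Without A, the remaining ties split the others into: {C, D, E, F, G, H}; {B}.
That's 2 separate components.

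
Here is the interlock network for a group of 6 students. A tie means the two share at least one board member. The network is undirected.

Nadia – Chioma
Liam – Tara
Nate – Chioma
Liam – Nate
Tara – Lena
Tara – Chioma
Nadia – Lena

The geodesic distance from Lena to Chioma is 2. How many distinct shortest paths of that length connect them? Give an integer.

2

The shortest distance is 2. The length-2 paths are: Lena–Nadia–Chioma; Lena–Tara–Chioma.
That gives 2 distinct shortest paths.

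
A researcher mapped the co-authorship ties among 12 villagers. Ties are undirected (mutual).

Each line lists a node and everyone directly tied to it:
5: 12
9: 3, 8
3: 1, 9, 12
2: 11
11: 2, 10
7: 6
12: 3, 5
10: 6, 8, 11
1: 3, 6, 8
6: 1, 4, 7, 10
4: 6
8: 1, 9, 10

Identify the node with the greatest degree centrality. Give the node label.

Degrees — 1:3, 2:1, 3:3, 4:1, 5:1, 6:4, 7:1, 8:3, 9:2, 10:3, 11:2, 12:2.
The maximum is 4, attained only by 6.

6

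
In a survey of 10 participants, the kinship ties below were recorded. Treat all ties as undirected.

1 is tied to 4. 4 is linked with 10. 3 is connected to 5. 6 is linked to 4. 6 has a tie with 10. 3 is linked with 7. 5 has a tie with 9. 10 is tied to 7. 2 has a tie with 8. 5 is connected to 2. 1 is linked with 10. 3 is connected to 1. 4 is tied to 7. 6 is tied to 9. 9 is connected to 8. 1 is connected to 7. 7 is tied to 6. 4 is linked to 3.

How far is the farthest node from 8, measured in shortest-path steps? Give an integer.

4

Distances from 8: 1:4, 2:1, 3:3, 4:3, 5:2, 6:2, 7:3, 9:1, 10:3.
The largest is 4 (to 1), so the eccentricity of 8 is 4.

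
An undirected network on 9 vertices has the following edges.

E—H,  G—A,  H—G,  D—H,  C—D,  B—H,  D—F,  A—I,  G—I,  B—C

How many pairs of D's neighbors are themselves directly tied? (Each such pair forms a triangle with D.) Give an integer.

0

D's neighbors are C, F, and H, but none of them are tied to each other, so no triangle contains D.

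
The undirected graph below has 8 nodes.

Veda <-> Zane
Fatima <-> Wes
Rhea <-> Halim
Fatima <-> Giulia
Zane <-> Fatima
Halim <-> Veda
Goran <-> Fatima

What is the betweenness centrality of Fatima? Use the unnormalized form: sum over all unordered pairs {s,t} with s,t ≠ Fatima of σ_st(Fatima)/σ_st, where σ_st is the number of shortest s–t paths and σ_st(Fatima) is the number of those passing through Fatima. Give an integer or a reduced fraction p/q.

15

Pairs whose geodesics pass through Fatima — Wes–Veda: 1; Wes–Rhea: 1; Wes–Goran: 1; Wes–Halim: 1; Wes–Zane: 1; Wes–Giulia: 1; Veda–Goran: 1; Veda–Giulia: 1; Rhea–Goran: 1; Rhea–Giulia: 1; Goran–Halim: 1; Goran–Zane: 1; Goran–Giulia: 1; Halim–Giulia: 1 … (+1 more pairs).
All other pairs contribute 0.
Summing the contributions gives betweenness(Fatima) = 15.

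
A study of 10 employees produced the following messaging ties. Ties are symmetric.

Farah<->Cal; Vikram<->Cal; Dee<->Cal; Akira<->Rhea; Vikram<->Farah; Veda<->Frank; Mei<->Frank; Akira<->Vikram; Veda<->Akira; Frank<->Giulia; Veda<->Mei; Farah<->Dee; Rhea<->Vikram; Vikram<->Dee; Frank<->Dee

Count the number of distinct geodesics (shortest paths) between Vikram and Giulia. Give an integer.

The shortest distance is 3, and the only length-3 path is Vikram–Dee–Frank–Giulia. So there is exactly 1 shortest path.

1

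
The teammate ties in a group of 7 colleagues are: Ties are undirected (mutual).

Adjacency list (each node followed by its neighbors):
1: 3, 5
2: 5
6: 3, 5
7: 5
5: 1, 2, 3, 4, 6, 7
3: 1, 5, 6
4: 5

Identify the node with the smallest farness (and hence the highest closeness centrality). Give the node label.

Farness (sum of distances to all others) for each node — 1:10, 2:11, 3:9, 4:11, 5:6, 6:10, 7:11.
The smallest farness is 6, for 5, so 5 has the highest closeness.

5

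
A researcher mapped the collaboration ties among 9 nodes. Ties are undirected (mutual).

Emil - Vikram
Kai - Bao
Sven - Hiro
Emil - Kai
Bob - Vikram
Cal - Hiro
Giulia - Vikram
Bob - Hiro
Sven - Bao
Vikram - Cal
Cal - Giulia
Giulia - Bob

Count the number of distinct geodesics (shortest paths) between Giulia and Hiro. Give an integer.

2

The shortest distance is 2. The length-2 paths are: Giulia–Bob–Hiro; Giulia–Cal–Hiro.
That gives 2 distinct shortest paths.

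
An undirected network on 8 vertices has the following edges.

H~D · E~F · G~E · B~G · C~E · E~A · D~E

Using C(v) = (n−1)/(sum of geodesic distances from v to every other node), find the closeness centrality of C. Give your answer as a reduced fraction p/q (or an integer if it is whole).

7/15

Distances from C: A:2, B:3, D:2, E:1, F:2, G:2, H:3. Sum = 15.
n = 8, so closeness = 7/15.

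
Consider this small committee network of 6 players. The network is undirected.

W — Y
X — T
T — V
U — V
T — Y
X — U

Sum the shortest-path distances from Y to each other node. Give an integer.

Distances from Y: T:1, U:3, V:2, W:1, X:2.
Sum = 1 + 3 + 2 + 1 + 2 = 9.

9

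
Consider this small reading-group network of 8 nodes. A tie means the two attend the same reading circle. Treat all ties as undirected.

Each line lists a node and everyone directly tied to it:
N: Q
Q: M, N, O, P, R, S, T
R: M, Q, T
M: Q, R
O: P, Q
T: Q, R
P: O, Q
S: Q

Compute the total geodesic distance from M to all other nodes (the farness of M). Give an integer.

12

Distances from M: N:2, O:2, P:2, Q:1, R:1, S:2, T:2.
Sum = 2 + 2 + 2 + 1 + 1 + 2 + 2 = 12.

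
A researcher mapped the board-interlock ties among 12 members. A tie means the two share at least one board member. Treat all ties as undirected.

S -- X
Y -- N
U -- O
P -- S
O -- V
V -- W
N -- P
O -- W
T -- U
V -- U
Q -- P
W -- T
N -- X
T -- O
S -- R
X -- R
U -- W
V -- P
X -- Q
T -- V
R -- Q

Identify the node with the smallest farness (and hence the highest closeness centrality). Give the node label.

P

Farness (sum of distances to all others) for each node — N:23, O:27, P:18, Q:24, R:29, S:24, T:27, U:27, V:20, W:27, X:27, Y:33.
The smallest farness is 18, for P, so P has the highest closeness.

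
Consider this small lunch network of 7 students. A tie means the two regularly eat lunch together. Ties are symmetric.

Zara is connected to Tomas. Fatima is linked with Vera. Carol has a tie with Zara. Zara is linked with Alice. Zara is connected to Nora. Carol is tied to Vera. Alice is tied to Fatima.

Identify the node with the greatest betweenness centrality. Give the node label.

Unnormalized betweenness of each node: Alice:3, Carol:3, Fatima:1, Nora:0, Tomas:0, Vera:1, Zara:10.
Zara has the largest value, 10, making it the main broker — the node through which the most shortest paths run.

Zara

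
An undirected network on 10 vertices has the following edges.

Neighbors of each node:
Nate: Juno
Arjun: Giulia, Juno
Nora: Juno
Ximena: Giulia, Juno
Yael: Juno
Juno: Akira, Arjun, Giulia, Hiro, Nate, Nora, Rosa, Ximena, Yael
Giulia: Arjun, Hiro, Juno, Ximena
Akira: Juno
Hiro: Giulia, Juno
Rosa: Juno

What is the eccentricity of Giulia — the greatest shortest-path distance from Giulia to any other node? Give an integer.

2

Distances from Giulia: Akira:2, Arjun:1, Hiro:1, Juno:1, Nate:2, Nora:2, Rosa:2, Ximena:1, Yael:2.
The largest is 2 (to Rosa, Nora, Akira, Nate, and Yael), so the eccentricity of Giulia is 2.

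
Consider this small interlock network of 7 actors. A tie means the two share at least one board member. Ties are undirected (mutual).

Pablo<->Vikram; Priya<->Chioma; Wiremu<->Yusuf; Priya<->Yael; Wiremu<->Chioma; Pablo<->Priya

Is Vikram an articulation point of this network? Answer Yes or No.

Even without Vikram, every remaining node can still reach every other (the residual graph is connected), so Vikram is not a cut vertex.

No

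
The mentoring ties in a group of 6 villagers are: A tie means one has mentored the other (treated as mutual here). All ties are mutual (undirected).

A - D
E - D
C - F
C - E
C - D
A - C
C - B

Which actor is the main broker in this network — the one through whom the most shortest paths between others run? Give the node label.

C

Unnormalized betweenness of each node: A:0, B:0, C:15/2, D:1/2, E:0, F:0.
C has the largest value, 15/2, making it the main broker — the node through which the most shortest paths run.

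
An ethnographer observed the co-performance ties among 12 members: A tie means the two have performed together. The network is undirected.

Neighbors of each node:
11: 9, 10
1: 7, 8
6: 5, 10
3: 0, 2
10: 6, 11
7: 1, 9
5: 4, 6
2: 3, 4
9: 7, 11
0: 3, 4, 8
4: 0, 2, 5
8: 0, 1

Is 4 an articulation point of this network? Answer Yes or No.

Even without 4, every remaining node can still reach every other (the residual graph is connected), so 4 is not a cut vertex.

No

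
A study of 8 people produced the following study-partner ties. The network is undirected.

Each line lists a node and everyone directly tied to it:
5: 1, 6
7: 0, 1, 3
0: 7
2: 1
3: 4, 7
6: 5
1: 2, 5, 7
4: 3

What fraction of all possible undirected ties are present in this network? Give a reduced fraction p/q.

There are 7 edges and 8 nodes, so the maximum possible is C(8,2) = 28.
Density = 7/28 = 1/4.

1/4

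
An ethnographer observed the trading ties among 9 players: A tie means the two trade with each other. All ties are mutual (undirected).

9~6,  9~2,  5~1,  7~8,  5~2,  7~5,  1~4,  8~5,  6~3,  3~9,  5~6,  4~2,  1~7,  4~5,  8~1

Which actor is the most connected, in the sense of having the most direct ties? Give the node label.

Degrees — 1:4, 2:3, 3:2, 4:3, 5:6, 6:3, 7:3, 8:3, 9:3.
The maximum is 6, attained only by 5.

5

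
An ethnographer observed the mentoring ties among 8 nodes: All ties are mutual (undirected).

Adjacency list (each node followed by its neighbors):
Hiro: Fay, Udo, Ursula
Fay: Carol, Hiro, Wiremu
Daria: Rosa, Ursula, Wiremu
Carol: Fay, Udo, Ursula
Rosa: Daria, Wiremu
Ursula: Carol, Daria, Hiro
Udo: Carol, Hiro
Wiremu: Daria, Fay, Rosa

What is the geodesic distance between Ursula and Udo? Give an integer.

2

One shortest route is Ursula – Hiro – Udo, which uses 2 edges, and Ursula and Udo are not directly tied, so nothing shorter exists. So d(Ursula,Udo) = 2.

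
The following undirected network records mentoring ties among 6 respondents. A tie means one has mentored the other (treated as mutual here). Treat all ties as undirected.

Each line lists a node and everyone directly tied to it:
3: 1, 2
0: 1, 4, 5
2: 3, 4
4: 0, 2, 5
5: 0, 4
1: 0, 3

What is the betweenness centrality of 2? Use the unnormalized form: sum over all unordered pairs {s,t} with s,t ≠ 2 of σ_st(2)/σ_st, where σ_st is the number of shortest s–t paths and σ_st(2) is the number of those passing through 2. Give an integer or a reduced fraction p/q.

3/2

Pairs whose geodesics pass through 2 — 3–4: 1; 3–5: 1/2.
All other pairs contribute 0.
Summing the contributions gives betweenness(2) = 3/2.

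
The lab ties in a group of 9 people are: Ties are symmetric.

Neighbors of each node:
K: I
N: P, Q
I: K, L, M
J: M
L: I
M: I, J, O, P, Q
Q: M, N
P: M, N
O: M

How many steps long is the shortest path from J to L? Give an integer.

One shortest route is J – M – I – L, which uses 3 edges, and at distance 2 from J we only reach {I, O, P, Q}, which does not include L. So d(J,L) = 3.

3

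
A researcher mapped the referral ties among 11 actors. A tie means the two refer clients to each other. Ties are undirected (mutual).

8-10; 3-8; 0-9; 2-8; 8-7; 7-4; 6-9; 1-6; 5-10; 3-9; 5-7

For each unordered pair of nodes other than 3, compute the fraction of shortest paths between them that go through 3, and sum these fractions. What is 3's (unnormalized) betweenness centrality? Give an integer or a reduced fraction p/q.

Pairs whose geodesics pass through 3 — 6–10: 1; 6–4: 1; 6–8: 1; 6–7: 1; 6–2: 1; 6–5: 2/2; 9–10: 1; 9–4: 1; 9–8: 1; 9–7: 1; 9–2: 1; 9–5: 2/2; 10–0: 1; 10–1: 1 … (+10 more pairs).
All other pairs contribute 0.
Summing the contributions gives betweenness(3) = 24.

24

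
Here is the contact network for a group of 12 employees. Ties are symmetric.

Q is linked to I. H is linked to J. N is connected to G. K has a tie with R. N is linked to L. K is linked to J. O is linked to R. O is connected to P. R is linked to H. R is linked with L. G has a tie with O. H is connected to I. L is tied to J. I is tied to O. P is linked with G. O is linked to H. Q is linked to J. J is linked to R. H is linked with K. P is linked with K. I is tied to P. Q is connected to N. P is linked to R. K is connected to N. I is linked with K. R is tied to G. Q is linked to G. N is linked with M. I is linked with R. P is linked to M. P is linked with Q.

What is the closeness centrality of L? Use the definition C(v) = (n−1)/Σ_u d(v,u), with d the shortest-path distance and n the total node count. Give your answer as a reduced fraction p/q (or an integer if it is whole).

Distances from L: G:2, H:2, I:2, J:1, K:2, M:2, N:1, O:2, P:2, Q:2, R:1. Sum = 19.
n = 12, so closeness = 11/19.

11/19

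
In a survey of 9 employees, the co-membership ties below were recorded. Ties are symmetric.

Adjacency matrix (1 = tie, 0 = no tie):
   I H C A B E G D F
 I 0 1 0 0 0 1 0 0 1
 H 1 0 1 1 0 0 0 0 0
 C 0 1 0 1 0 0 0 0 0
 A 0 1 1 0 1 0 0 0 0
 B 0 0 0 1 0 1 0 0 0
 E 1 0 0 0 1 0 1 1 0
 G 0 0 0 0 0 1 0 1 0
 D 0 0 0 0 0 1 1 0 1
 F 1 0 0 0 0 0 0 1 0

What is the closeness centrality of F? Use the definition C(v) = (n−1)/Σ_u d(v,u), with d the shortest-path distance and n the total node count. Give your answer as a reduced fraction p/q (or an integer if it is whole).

Distances from F: A:3, B:3, C:3, D:1, E:2, G:2, H:2, I:1. Sum = 17.
n = 9, so closeness = 8/17.

8/17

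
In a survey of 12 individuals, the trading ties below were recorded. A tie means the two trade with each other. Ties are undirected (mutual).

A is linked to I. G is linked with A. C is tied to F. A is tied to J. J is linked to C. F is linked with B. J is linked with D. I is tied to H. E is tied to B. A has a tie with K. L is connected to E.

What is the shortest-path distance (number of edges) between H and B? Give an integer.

One shortest route is H – I – A – J – C – F – B, which uses 6 edges, and at distance 5 from H we only reach {F}, which does not include B. So d(H,B) = 6.

6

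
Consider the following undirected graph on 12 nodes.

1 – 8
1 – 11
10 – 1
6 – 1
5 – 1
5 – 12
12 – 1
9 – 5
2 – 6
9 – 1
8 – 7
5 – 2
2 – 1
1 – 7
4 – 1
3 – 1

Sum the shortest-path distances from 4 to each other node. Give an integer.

21

Distances from 4: 1:1, 2:2, 3:2, 5:2, 6:2, 7:2, 8:2, 9:2, 10:2, 11:2, 12:2.
Sum = 1 + 2 + 2 + 2 + 2 + 2 + 2 + 2 + 2 + 2 + 2 = 21.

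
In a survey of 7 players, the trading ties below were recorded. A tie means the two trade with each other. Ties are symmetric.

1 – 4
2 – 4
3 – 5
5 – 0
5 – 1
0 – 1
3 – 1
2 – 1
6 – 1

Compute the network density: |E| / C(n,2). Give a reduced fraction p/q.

3/7

There are 9 edges and 7 nodes, so the maximum possible is C(7,2) = 21.
Density = 9/21 = 3/7.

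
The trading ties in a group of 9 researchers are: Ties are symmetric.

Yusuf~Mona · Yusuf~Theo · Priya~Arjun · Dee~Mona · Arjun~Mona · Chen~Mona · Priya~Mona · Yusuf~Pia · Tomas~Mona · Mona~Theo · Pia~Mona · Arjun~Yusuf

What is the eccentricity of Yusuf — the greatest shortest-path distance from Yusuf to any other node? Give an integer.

Distances from Yusuf: Arjun:1, Chen:2, Dee:2, Mona:1, Pia:1, Priya:2, Theo:1, Tomas:2.
The largest is 2 (to Chen, Dee, Priya, and Tomas), so the eccentricity of Yusuf is 2.

2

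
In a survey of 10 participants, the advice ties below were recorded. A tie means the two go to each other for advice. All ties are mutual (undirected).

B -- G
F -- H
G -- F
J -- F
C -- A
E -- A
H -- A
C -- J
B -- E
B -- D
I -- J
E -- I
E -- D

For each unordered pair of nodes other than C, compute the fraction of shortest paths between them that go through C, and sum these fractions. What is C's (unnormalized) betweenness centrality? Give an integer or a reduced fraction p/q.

1

Pairs whose geodesics pass through C — A–J: 1.
All other pairs contribute 0.
Summing the contributions gives betweenness(C) = 1.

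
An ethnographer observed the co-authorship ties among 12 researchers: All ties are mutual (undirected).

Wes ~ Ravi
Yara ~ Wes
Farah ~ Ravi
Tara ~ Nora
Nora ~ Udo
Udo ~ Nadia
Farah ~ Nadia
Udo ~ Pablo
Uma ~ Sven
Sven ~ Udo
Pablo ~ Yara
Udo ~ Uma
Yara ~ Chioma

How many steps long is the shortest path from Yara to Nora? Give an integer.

One shortest route is Yara – Pablo – Udo – Nora, which uses 3 edges, and at distance 2 from Yara we only reach {Ravi, Udo}, which does not include Nora. So d(Yara,Nora) = 3.

3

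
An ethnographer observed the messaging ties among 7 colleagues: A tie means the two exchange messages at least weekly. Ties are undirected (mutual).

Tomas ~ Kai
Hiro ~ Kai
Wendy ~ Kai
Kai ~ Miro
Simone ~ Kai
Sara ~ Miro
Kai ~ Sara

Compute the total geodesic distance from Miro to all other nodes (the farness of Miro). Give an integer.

10

Distances from Miro: Hiro:2, Kai:1, Sara:1, Simone:2, Tomas:2, Wendy:2.
Sum = 2 + 1 + 1 + 2 + 2 + 2 = 10.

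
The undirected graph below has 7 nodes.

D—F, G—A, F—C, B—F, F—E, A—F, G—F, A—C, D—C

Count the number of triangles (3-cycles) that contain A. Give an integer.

2

A's neighbors: C, F, and G.
Neighbor pairs that are themselves tied: A–C–F; A–F–G. Each forms one triangle with A, for 2 in total.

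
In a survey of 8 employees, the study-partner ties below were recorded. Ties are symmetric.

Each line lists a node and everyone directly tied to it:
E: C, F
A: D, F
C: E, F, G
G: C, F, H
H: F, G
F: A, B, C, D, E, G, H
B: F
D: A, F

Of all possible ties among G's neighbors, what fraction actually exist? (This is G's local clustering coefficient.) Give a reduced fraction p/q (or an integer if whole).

2/3

G's neighbors: C, F, and H (k = 3).
Possible neighbor pairs: C(3,2) = 3. Edges among them: C–F, F–H → e = 2.
Clustering(G) = 2/3.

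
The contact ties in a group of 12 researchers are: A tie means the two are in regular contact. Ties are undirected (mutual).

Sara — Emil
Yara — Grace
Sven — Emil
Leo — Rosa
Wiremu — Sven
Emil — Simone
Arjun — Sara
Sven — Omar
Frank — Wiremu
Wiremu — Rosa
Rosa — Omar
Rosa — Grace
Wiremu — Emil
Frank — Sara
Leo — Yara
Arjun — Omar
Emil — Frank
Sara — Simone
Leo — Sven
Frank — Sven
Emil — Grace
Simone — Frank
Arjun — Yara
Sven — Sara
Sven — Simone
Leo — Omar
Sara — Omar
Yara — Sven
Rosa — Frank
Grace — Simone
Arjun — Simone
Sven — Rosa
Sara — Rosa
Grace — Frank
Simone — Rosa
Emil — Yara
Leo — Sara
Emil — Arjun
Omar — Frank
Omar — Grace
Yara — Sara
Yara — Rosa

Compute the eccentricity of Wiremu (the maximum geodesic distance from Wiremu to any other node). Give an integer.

2

Distances from Wiremu: Arjun:2, Emil:1, Frank:1, Grace:2, Leo:2, Omar:2, Rosa:1, Sara:2, Simone:2, Sven:1, Yara:2.
The largest is 2 (to Yara, Omar, Sara, Simone, Leo, Grace, and Arjun), so the eccentricity of Wiremu is 2.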